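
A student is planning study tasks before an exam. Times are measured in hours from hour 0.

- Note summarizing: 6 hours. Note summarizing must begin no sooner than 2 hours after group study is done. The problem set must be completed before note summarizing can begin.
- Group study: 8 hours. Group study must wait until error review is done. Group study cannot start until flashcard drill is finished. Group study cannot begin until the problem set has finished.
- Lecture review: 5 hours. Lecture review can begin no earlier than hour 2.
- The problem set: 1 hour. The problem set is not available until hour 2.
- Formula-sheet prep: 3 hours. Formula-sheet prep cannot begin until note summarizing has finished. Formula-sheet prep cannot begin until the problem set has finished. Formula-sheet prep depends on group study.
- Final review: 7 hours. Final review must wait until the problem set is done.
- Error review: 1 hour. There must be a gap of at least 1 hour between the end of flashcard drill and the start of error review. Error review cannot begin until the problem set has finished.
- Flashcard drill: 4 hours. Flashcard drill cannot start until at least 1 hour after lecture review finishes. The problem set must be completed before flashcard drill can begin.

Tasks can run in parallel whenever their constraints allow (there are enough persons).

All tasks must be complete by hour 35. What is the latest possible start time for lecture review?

4

Formula-sheet prep has no dependents, so it just needs to finish by hour 35. Starting by 35 − 3 = hour 32 achieves that.
Note summarizing feeds into formula-sheet prep (must start by hour 32); so note summarizing must finish by hour 32 and therefore start by hour 26.
Group study has several dependents: note summarizing (must start by hour 26, minus 2-hour gap → hour 24); formula-sheet prep (must start by hour 32). The earliest of those limits is hour 24, so group study must start by 24 − 8 = hour 16.
Since group study (must start by hour 16) depends on it, error review must finish by hour 16. Backing off its 1-hour duration gives a latest start of hour 15.
Flashcard drill feeds error review (must start by hour 15, minus 1-hour gap → hour 14); group study (must start by hour 16). Taking the minimum, flashcard drill must finish by hour 14 and start by 14 − 4 = hour 10.
Lecture review must finish before flashcard drill (must start by hour 10, minus 1-hour gap → hour 9). With a 5-hour duration, lecture review must start by 9 − 5 = hour 4.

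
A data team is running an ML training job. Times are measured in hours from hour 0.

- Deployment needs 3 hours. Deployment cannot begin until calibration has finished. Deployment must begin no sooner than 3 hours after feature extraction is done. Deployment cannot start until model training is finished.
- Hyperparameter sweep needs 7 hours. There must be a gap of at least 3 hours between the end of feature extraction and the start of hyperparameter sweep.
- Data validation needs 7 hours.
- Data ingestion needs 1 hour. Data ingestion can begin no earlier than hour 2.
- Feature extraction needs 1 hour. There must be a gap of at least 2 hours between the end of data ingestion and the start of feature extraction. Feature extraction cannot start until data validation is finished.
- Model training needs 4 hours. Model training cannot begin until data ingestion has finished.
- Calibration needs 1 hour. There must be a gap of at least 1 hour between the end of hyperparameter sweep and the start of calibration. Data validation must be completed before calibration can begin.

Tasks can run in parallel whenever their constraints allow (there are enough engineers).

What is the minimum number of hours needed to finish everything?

Nothing blocks data validation, so it runs from hour 0 to hour 7.
Data ingestion waits on its own release at hour 2, so it starts at hour 2 and finishes at 2 + 1 = hour 3.
Model training cannot begin until data ingestion (finishes hour 3). It runs from hour 3 to 3 + 4 = hour 7.
For feature extraction: data ingestion (finishes hour 3, plus 2-hour gap → hour 5); data validation (finishes hour 7). Taking the maximum gives a start of hour 7, and it finishes at 7 + 1 = hour 8.
Hyperparameter sweep waits on feature extraction (finishes hour 8, plus 3-hour gap → hour 11), so it starts at hour 11 and finishes at 11 + 7 = hour 18.
Calibration has to wait for hyperparameter sweep (finishes hour 18, plus 1-hour gap → hour 19); data validation (finishes hour 7). The latest of these is hour 19, so calibration runs hour 19 to 19 + 1 = hour 20.
Deployment needs all of calibration (finishes hour 20); feature extraction (finishes hour 8, plus 3-hour gap → hour 11); model training (finishes hour 7). That puts its earliest start at hour 20; it finishes at 20 + 3 = hour 23.
All tasks are finished once the last one completes. Finish times: Data ingestion at 3, Data validation at 7, Feature extraction at 8, Hyperparameter sweep at 18, Model training at 7, Calibration at 20, Deployment at 23. The latest is hour 23.

23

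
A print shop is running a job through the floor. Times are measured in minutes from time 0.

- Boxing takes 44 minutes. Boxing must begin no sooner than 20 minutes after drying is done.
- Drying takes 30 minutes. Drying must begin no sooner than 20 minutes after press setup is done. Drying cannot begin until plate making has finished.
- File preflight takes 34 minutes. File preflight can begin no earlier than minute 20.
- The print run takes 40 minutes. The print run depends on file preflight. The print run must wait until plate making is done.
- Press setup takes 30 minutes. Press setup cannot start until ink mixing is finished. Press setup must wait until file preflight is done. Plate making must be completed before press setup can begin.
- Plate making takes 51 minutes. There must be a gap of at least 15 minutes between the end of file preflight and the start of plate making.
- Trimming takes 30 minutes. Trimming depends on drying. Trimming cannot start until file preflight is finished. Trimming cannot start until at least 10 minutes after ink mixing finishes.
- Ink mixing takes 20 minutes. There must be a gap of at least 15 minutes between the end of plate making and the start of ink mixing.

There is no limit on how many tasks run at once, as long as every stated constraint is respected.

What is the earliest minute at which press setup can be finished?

185

File preflight cannot begin until its own release at minute 20. It runs from minute 20 to 20 + 34 = minute 54.
Plate making waits on file preflight (finishes minute 54, plus 15-minute gap → minute 69), so it starts at minute 69 and finishes at 69 + 51 = minute 120.
After plate making (finishes minute 120, plus 15-minute gap → minute 135), ink mixing can start at minute 135 and finishes at minute 155.
For press setup: ink mixing (finishes minute 155); file preflight (finishes minute 54); plate making (finishes minute 120). Taking the maximum gives a start of minute 155, and it finishes at 155 + 30 = minute 185.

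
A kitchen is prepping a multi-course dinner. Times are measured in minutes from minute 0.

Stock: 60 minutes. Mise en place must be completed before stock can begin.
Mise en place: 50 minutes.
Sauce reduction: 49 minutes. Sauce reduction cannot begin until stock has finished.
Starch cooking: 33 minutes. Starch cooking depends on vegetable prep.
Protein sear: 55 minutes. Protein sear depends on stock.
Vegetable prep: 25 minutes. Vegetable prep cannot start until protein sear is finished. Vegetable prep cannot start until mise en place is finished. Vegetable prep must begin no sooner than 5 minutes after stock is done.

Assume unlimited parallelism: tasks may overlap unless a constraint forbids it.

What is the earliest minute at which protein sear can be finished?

Nothing blocks mise en place, so it runs from minute 0 to minute 50.
Stock waits on mise en place (finishes minute 50), so it starts at minute 50 and finishes at 50 + 60 = minute 110.
Protein sear cannot begin until stock (finishes minute 110). It runs from minute 110 to 110 + 55 = minute 165.

165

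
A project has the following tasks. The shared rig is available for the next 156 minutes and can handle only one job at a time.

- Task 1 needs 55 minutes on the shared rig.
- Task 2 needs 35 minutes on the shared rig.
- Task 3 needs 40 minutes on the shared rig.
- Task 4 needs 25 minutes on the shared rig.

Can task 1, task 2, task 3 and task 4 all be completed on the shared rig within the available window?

Yes

Running back to back, the jobs need 55 + 35 + 40 + 25 = 155 minutes on the shared rig.
Since 155 ≤ 156, they fit within the window.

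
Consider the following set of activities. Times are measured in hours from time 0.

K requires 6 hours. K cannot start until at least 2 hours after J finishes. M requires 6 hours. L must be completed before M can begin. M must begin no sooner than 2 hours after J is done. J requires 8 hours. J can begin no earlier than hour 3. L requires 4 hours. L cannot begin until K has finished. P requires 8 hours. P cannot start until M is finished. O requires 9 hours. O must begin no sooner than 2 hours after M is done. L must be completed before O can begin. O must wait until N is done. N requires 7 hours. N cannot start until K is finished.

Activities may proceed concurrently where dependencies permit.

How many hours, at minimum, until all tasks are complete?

40

J waits on its own release at hour 3, so it starts at hour 3 and finishes at 3 + 8 = hour 11.
K cannot begin until J (finishes hour 11, plus 2-hour gap → hour 13). It runs from hour 13 to 13 + 6 = hour 19.
N waits on K (finishes hour 19), so it starts at hour 19 and finishes at 19 + 7 = hour 26.
L cannot begin until K (finishes hour 19). It runs from hour 19 to 19 + 4 = hour 23.
M needs all of L (finishes hour 23); J (finishes hour 11, plus 2-hour gap → hour 13). That puts its earliest start at hour 23; it finishes at 23 + 6 = hour 29.
P waits on M (finishes hour 29), so it starts at hour 29 and finishes at 29 + 8 = hour 37.
O has to wait for M (finishes hour 29, plus 2-hour gap → hour 31); L (finishes hour 23); N (finishes hour 26). The latest of these is hour 31, so O runs hour 31 to 31 + 9 = hour 40.
All tasks are finished once the last one completes. Finish times: J at 11, K at 19, L at 23, M at 29, N at 26, O at 40, P at 37. The latest is hour 40.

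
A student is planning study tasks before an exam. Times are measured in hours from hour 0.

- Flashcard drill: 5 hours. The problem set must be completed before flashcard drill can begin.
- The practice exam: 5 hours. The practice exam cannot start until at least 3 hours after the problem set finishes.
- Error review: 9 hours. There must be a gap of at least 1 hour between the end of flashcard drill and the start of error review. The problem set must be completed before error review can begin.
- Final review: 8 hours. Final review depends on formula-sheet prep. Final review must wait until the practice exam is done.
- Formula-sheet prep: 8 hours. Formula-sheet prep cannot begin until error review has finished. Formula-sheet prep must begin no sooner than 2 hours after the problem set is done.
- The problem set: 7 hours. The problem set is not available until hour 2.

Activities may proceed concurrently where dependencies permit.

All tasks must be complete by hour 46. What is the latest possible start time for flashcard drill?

Final review has no dependents, so it just needs to finish by hour 46. Starting by 46 − 8 = hour 38 achieves that.
Formula-sheet prep feeds into final review (must start by hour 38); so formula-sheet prep must finish by hour 38 and therefore start by hour 30.
Error review must finish before formula-sheet prep (must start by hour 30). With a 9-hour duration, error review must start by 30 − 9 = hour 21.
Flashcard drill has to be done before error review (must start by hour 21, minus 1-hour gap → hour 20). That means finishing by hour 20, i.e. starting by 20 − 5 = hour 15.

15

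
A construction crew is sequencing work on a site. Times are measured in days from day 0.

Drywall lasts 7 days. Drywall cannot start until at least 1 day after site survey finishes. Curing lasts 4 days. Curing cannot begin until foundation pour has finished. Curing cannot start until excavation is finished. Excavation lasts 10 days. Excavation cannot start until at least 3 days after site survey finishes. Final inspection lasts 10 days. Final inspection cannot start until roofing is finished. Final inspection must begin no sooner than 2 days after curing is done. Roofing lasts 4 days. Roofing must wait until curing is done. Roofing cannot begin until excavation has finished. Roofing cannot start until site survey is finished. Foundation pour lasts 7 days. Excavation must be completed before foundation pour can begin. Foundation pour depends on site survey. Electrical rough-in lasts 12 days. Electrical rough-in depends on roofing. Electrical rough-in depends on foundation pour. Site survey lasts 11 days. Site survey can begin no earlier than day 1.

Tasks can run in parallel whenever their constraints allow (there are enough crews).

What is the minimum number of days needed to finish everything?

52

After its own release at day 1, site survey can start at day 1 and finishes at day 12.
Drywall cannot begin until site survey (finishes day 12, plus 1-day gap → day 13). It runs from day 13 to 13 + 7 = day 20.
Excavation cannot begin until site survey (finishes day 12, plus 3-day gap → day 15). It runs from day 15 to 15 + 10 = day 25.
Foundation pour cannot start until excavation (finishes day 25); site survey (finishes day 12). The controlling bound is day 25, so foundation pour finishes at 25 + 7 = day 32.
Curing cannot start until foundation pour (finishes day 32); excavation (finishes day 25). The controlling bound is day 32, so curing finishes at 32 + 4 = day 36.
Roofing needs all of curing (finishes day 36); excavation (finishes day 25); site survey (finishes day 12). That puts its earliest start at day 36; it finishes at 36 + 4 = day 40.
Final inspection cannot start until roofing (finishes day 40); curing (finishes day 36, plus 2-day gap → day 38). The controlling bound is day 40, so final inspection finishes at 40 + 10 = day 50.
Electrical rough-in needs all of roofing (finishes day 40); foundation pour (finishes day 32). That puts its earliest start at day 40; it finishes at 40 + 12 = day 52.
All tasks are finished once the last one completes. Finish times: Site survey at 12, Excavation at 25, Foundation pour at 32, Curing at 36, Roofing at 40, Electrical rough-in at 52, Drywall at 20, Final inspection at 50. The latest is day 52.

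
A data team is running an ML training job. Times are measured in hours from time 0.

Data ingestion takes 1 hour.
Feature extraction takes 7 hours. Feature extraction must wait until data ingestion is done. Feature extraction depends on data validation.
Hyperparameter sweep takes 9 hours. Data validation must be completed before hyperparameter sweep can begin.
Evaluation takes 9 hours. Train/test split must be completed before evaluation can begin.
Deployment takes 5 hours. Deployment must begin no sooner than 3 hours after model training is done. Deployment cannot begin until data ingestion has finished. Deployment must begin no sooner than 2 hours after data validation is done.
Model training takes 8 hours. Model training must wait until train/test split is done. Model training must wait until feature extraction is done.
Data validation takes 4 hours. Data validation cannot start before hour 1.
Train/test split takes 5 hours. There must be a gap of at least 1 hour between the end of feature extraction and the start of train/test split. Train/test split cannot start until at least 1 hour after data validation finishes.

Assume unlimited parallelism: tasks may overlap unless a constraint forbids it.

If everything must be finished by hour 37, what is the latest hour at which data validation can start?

4

Deployment has no dependents, so it just needs to finish by hour 37. Starting by 37 − 5 = hour 32 achieves that.
Model training has to be done before deployment (must start by hour 32, minus 3-hour gap → hour 29). That means finishing by hour 29, i.e. starting by 29 − 8 = hour 21.
Evaluation has no dependents, so it just needs to finish by hour 37. Starting by 37 − 9 = hour 28 achieves that.
Train/test split has several dependents: model training (must start by hour 21); evaluation (must start by hour 28). The earliest of those limits is hour 21, so train/test split must start by 21 − 5 = hour 16.
For feature extraction: train/test split (must start by hour 16, minus 1-hour gap → hour 15); model training (must start by hour 21). The most restrictive is hour 15; with a 7-hour duration, feature extraction must start by hour 8.
Hyperparameter sweep has no dependents, so it just needs to finish by hour 37. Starting by 37 − 9 = hour 28 achieves that.
Data validation has several dependents: feature extraction (must start by hour 8); train/test split (must start by hour 16, minus 1-hour gap → hour 15); hyperparameter sweep (must start by hour 28); deployment (must start by hour 32, minus 2-hour gap → hour 30). The earliest of those limits is hour 8, so data validation must start by 8 − 4 = hour 4.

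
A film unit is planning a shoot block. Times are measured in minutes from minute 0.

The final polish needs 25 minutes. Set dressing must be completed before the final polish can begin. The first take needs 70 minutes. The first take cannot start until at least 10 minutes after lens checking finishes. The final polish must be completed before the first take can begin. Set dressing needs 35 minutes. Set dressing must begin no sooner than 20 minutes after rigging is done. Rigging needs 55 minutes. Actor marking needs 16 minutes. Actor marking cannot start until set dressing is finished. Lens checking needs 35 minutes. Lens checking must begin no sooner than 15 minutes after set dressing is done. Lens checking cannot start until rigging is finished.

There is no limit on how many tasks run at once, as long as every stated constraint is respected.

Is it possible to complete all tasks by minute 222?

Rigging can start immediately at minute 0; it finishes at minute 55.
After rigging (finishes minute 55, plus 20-minute gap → minute 75), set dressing can start at minute 75 and finishes at minute 110.
After set dressing (finishes minute 110), the final polish can start at minute 110 and finishes at minute 135.
After set dressing (finishes minute 110), actor marking can start at minute 110 and finishes at minute 126.
Lens checking needs all of set dressing (finishes minute 110, plus 15-minute gap → minute 125); rigging (finishes minute 55). That puts its earliest start at minute 125; it finishes at 125 + 35 = minute 160.
The first take cannot start until lens checking (finishes minute 160, plus 10-minute gap → minute 170); the final polish (finishes minute 135). The controlling bound is minute 170, so the first take finishes at 170 + 70 = minute 240.
The earliest everything can be done is minute 240, which is after the deadline of 222, so it is not possible.

No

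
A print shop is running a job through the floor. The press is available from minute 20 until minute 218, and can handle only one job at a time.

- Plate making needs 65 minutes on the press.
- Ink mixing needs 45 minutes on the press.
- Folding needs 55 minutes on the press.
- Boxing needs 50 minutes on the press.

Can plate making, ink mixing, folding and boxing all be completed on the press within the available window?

No

The press window is 218 − 20 = 198 minutes.
Running back to back, the jobs need 65 + 45 + 55 + 50 = 215 minutes on the press.
Since 215 > 198, they cannot all fit.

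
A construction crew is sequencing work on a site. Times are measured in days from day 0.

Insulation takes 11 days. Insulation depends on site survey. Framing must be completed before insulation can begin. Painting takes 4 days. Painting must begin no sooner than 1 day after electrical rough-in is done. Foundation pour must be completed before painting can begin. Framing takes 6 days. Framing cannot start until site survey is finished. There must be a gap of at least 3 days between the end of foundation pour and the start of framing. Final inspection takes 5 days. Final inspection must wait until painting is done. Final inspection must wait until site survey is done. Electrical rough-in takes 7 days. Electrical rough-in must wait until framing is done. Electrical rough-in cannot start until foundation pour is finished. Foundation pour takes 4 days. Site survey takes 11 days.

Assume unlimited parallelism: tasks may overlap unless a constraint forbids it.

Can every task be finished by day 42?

Foundation pour has no prerequisites, so it starts at day 0 and finishes at day 4.
Site survey can start immediately at day 0; it finishes at day 11.
Framing cannot start until site survey (finishes day 11); foundation pour (finishes day 4, plus 3-day gap → day 7). The controlling bound is day 11, so framing finishes at 11 + 6 = day 17.
For insulation: site survey (finishes day 11); framing (finishes day 17). Taking the maximum gives a start of day 17, and it finishes at 17 + 11 = day 28.
Electrical rough-in has to wait for framing (finishes day 17); foundation pour (finishes day 4). The latest of these is day 17, so electrical rough-in runs day 17 to 17 + 7 = day 24.
Painting needs all of electrical rough-in (finishes day 24, plus 1-day gap → day 25); foundation pour (finishes day 4). That puts its earliest start at day 25; it finishes at 25 + 4 = day 29.
Final inspection cannot start until painting (finishes day 29); site survey (finishes day 11). The controlling bound is day 29, so final inspection finishes at 29 + 5 = day 34.
Every task is finished by day 34, which is no later than the deadline of 42, so the schedule is feasible.

Yes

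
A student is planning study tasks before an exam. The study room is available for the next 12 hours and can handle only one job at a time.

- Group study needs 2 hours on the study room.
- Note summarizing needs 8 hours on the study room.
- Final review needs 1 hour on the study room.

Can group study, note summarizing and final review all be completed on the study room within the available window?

Yes

Running back to back, the jobs need 2 + 8 + 1 = 11 hours on the study room.
Since 11 ≤ 12, they fit within the window.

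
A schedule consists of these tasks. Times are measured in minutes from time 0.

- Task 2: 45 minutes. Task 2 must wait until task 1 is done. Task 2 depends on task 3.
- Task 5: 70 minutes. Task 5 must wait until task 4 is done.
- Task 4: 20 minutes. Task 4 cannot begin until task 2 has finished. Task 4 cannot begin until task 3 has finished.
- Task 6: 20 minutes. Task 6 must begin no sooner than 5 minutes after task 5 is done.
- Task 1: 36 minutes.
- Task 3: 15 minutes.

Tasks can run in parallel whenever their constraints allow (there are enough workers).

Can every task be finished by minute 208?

Task 3 has no prerequisites, so it starts at minute 0 and finishes at minute 15.
Nothing blocks task 1, so it runs from minute 0 to minute 36.
Task 2 has to wait for task 1 (finishes minute 36); task 3 (finishes minute 15). The latest of these is minute 36, so task 2 runs minute 36 to 36 + 45 = minute 81.
For task 4: task 2 (finishes minute 81); task 3 (finishes minute 15). Taking the maximum gives a start of minute 81, and it finishes at 81 + 20 = minute 101.
After task 4 (finishes minute 101), task 5 can start at minute 101 and finishes at minute 171.
After task 5 (finishes minute 171, plus 5-minute gap → minute 176), task 6 can start at minute 176 and finishes at minute 196.
Every task is finished by minute 196, which is no later than the deadline of 208, so the schedule is feasible.

Yes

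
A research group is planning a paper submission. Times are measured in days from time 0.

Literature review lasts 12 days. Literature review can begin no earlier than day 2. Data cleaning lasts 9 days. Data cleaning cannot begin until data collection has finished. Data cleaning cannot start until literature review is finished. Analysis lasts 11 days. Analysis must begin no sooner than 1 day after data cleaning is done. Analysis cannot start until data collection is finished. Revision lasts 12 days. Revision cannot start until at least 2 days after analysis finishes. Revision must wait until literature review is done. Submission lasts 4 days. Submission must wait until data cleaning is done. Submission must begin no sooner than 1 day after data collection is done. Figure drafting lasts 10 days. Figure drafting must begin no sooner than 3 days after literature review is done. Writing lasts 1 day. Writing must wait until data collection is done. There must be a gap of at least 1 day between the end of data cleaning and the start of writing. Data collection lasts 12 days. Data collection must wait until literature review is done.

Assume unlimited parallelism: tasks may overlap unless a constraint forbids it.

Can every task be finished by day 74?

Yes

Literature review waits on its own release at day 2, so it starts at day 2 and finishes at 2 + 12 = day 14.
After literature review (finishes day 14, plus 3-day gap → day 17), figure drafting can start at day 17 and finishes at day 27.
Data collection waits on literature review (finishes day 14), so it starts at day 14 and finishes at 14 + 12 = day 26.
Data cleaning needs all of data collection (finishes day 26); literature review (finishes day 14). That puts its earliest start at day 26; it finishes at 26 + 9 = day 35.
For submission: data cleaning (finishes day 35); data collection (finishes day 26, plus 1-day gap → day 27). Taking the maximum gives a start of day 35, and it finishes at 35 + 4 = day 39.
For writing: data collection (finishes day 26); data cleaning (finishes day 35, plus 1-day gap → day 36). Taking the maximum gives a start of day 36, and it finishes at 36 + 1 = day 37.
Analysis cannot start until data cleaning (finishes day 35, plus 1-day gap → day 36); data collection (finishes day 26). The controlling bound is day 36, so analysis finishes at 36 + 11 = day 47.
For revision: analysis (finishes day 47, plus 2-day gap → day 49); literature review (finishes day 14). Taking the maximum gives a start of day 49, and it finishes at 49 + 12 = day 61.
Every task is finished by day 61, which is no later than the deadline of 74, so the schedule is feasible.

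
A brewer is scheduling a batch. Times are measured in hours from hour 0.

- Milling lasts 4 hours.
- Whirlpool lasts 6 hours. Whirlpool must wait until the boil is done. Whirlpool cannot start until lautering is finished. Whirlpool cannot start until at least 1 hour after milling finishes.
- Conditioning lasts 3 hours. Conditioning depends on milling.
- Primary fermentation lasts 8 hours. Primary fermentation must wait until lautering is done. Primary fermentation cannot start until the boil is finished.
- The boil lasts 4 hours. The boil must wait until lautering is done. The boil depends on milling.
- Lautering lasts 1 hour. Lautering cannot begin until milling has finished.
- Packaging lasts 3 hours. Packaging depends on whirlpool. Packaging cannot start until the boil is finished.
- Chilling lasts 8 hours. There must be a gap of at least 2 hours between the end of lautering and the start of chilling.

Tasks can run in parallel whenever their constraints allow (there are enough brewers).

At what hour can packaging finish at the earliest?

18

Milling has no prerequisites, so it starts at hour 0 and finishes at hour 4.
Lautering waits on milling (finishes hour 4), so it starts at hour 4 and finishes at 4 + 1 = hour 5.
The boil cannot start until lautering (finishes hour 5); milling (finishes hour 4). The controlling bound is hour 5, so the boil finishes at 5 + 4 = hour 9.
Whirlpool cannot start until the boil (finishes hour 9); lautering (finishes hour 5); milling (finishes hour 4, plus 1-hour gap → hour 5). The controlling bound is hour 9, so whirlpool finishes at 9 + 6 = hour 15.
Packaging has to wait for whirlpool (finishes hour 15); the boil (finishes hour 9). The latest of these is hour 15, so packaging runs hour 15 to 15 + 3 = hour 18.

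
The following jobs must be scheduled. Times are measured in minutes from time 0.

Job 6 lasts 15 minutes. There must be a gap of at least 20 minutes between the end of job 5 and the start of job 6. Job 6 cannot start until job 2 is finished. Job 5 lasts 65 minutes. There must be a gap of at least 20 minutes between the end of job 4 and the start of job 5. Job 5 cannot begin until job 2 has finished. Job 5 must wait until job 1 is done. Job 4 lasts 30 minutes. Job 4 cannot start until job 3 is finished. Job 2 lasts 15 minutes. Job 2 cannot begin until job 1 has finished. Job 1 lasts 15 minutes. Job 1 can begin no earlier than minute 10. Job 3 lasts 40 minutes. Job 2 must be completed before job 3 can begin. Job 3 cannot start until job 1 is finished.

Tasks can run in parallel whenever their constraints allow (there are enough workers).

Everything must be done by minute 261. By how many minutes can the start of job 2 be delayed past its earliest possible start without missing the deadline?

31

After its own release at minute 10, job 1 can start at minute 10 and finishes at minute 25.
Job 2 waits on job 1 (finishes minute 25), so it starts at minute 25 and finishes at 25 + 15 = minute 40.

Working backward from the deadline:
Nothing follows job 6; the deadline of minute 261 is its only limit. It must start by 261 − 15 = minute 246.
Job 5 feeds into job 6 (must start by minute 246, minus 20-minute gap → minute 226); so job 5 must finish by minute 226 and therefore start by minute 161.
Job 4 has to be done before job 5 (must start by minute 161, minus 20-minute gap → minute 141). That means finishing by minute 141, i.e. starting by 141 − 30 = minute 111.
Job 3 feeds into job 4 (must start by minute 111); so job 3 must finish by minute 111 and therefore start by minute 71.
Job 2 must finish in time for job 3 (must start by minute 71); job 5 (must start by minute 161); job 6 (must start by minute 246). The tightest is minute 71, so job 2 must start by 71 − 15 = minute 56.
So job 2 can start as early as minute 25 and as late as minute 56, giving 56 − 25 = 31 minutes of slack.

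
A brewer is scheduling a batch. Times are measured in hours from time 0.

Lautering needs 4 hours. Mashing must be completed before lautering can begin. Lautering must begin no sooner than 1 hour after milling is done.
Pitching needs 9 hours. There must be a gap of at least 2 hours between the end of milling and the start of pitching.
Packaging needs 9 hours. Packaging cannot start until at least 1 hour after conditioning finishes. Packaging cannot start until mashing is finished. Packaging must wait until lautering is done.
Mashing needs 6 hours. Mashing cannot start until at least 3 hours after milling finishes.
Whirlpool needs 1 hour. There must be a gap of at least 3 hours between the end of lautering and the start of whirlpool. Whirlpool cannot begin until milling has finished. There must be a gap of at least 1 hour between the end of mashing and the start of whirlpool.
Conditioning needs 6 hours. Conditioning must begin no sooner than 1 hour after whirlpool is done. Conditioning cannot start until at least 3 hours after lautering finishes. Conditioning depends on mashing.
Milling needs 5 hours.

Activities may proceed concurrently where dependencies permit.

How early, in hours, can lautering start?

Milling can start immediately at hour 0; it finishes at hour 5.
After milling (finishes hour 5, plus 3-hour gap → hour 8), mashing can start at hour 8 and finishes at hour 14.
Lautering waits on mashing (finishes hour 14); milling (finishes hour 5, plus 1-hour gap → hour 6). The latest of these is hour 14, which is the earliest lautering can start.

14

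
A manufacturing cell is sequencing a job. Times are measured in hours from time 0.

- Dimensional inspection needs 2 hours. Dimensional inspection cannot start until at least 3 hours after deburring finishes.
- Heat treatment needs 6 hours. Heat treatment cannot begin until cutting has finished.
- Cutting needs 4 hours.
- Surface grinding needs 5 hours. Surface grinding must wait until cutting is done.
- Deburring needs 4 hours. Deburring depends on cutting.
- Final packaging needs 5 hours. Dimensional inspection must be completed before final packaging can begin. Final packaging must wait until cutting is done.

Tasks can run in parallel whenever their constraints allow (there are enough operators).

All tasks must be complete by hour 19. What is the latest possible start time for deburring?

5

Final packaging must finish by hour 19; it takes 5 hours, so it must start by 19 − 5 = hour 14.
Dimensional inspection feeds into final packaging (must start by hour 14); so dimensional inspection must finish by hour 14 and therefore start by hour 12.
Deburring must finish before dimensional inspection (must start by hour 12, minus 3-hour gap → hour 9). With a 4-hour duration, deburring must start by 9 − 4 = hour 5.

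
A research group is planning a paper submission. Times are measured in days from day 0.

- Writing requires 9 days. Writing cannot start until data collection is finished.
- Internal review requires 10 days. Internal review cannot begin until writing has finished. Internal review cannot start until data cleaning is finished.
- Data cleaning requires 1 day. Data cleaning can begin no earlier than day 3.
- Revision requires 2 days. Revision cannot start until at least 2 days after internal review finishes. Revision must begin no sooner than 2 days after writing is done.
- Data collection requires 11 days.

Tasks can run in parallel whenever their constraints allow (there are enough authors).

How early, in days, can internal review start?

20

Data cleaning waits on its own release at day 3, so it starts at day 3 and finishes at 3 + 1 = day 4.
Nothing blocks data collection, so it runs from day 0 to day 11.
Writing waits on data collection (finishes day 11), so it starts at day 11 and finishes at 11 + 9 = day 20.
Internal review waits on writing (finishes day 20); data cleaning (finishes day 4). The latest of these is day 20, which is the earliest internal review can start.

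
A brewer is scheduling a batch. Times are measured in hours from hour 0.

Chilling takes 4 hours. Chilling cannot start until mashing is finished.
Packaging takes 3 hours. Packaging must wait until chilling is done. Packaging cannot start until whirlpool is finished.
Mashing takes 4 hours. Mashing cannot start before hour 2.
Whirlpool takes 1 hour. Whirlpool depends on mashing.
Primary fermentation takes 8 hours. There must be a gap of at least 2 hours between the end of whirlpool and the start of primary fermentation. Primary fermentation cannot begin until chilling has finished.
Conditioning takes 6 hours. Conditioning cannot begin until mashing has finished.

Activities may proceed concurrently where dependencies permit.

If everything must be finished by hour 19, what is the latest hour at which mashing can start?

Primary fermentation must finish by hour 19; it takes 8 hours, so it must start by 19 − 8 = hour 11.
Nothing follows packaging; the deadline of hour 19 is its only limit. It must start by 19 − 3 = hour 16.
Whirlpool must finish in time for primary fermentation (must start by hour 11, minus 2-hour gap → hour 9); packaging (must start by hour 16). The tightest is hour 9, so whirlpool must start by 9 − 1 = hour 8.
Chilling has several dependents: primary fermentation (must start by hour 11); packaging (must start by hour 16). The earliest of those limits is hour 11, so chilling must start by 11 − 4 = hour 7.
Nothing follows conditioning; the deadline of hour 19 is its only limit. It must start by 19 − 6 = hour 13.
Mashing must finish in time for whirlpool (must start by hour 8); chilling (must start by hour 7); conditioning (must start by hour 13). The tightest is hour 7, so mashing must start by 7 − 4 = hour 3.

3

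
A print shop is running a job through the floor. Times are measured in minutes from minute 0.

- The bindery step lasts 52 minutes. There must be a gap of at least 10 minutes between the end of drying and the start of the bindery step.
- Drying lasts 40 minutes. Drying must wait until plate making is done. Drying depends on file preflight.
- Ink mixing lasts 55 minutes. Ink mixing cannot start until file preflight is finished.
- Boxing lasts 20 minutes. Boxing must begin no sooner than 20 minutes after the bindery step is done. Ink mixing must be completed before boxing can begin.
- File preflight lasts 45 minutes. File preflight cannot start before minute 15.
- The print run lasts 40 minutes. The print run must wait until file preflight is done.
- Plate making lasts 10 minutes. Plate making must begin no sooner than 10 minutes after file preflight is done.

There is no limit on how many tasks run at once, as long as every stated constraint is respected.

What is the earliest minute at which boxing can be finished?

222

File preflight cannot begin until its own release at minute 15. It runs from minute 15 to 15 + 45 = minute 60.
Ink mixing waits on file preflight (finishes minute 60), so it starts at minute 60 and finishes at 60 + 55 = minute 115.
After file preflight (finishes minute 60, plus 10-minute gap → minute 70), plate making can start at minute 70 and finishes at minute 80.
For drying: plate making (finishes minute 80); file preflight (finishes minute 60). Taking the maximum gives a start of minute 80, and it finishes at 80 + 40 = minute 120.
The bindery step waits on drying (finishes minute 120, plus 10-minute gap → minute 130), so it starts at minute 130 and finishes at 130 + 52 = minute 182.
Boxing cannot start until the bindery step (finishes minute 182, plus 20-minute gap → minute 202); ink mixing (finishes minute 115). The controlling bound is minute 202, so boxing finishes at 202 + 20 = minute 222.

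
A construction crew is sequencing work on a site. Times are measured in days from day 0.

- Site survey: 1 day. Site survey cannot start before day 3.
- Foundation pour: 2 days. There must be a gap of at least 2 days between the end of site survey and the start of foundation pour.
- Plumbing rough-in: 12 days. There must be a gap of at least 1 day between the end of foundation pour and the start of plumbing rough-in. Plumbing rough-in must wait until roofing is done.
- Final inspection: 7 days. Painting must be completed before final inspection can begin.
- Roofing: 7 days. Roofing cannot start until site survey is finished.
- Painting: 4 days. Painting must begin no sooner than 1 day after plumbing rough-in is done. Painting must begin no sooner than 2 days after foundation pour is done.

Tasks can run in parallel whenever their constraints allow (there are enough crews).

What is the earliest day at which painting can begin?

24

Site survey cannot begin until its own release at day 3. It runs from day 3 to 3 + 1 = day 4.
Roofing waits on site survey (finishes day 4), so it starts at day 4 and finishes at 4 + 7 = day 11.
After site survey (finishes day 4, plus 2-day gap → day 6), foundation pour can start at day 6 and finishes at day 8.
Plumbing rough-in needs all of foundation pour (finishes day 8, plus 1-day gap → day 9); roofing (finishes day 11). That puts its earliest start at day 11; it finishes at 11 + 12 = day 23.
Painting waits on plumbing rough-in (finishes day 23, plus 1-day gap → day 24); foundation pour (finishes day 8, plus 2-day gap → day 10). The latest of these is day 24, which is the earliest painting can start.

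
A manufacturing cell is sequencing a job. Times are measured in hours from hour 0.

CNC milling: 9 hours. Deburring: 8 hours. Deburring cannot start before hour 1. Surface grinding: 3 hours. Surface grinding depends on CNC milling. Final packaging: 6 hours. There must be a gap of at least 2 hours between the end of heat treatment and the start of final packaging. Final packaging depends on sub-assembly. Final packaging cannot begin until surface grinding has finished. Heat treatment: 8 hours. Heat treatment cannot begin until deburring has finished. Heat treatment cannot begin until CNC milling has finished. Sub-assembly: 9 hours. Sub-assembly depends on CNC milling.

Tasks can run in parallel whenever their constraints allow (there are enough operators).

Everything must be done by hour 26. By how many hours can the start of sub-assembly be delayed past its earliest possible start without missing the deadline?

CNC milling has no prerequisites, so it starts at hour 0 and finishes at hour 9.
Sub-assembly waits on CNC milling (finishes hour 9), so it starts at hour 9 and finishes at 9 + 9 = hour 18.

Working backward from the deadline:
Final packaging must finish by hour 26; it takes 6 hours, so it must start by 26 − 6 = hour 20.
Sub-assembly must finish before final packaging (must start by hour 20). With a 9-hour duration, sub-assembly must start by 20 − 9 = hour 11.
So sub-assembly can start as early as hour 9 and as late as hour 11, giving 11 − 9 = 2 hours of slack.

2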